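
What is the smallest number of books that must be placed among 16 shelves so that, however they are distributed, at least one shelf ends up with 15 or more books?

225

With 224 books one could put exactly 14 in each of the 16 shelves, and no shelf would reach 15.
One more book must land in a shelf that already has 14, giving it 15.
So 16 × 14 + 1 = 225 books are required.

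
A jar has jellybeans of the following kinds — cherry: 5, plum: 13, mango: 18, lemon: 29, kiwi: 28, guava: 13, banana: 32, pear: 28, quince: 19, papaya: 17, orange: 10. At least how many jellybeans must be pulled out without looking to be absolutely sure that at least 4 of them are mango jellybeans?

198

In the worst case for collecting mango jellybeans, every non-mango jellybean comes out first.
There are 5 + 13 + 29 + 28 + 13 + 32 + 28 + 19 + 17 + 10 = 194 non-mango jellybeans altogether.
After those, each further jellybean must be mango, so 194 + 4 = 198 draws guarantee 4 mango jellybeans.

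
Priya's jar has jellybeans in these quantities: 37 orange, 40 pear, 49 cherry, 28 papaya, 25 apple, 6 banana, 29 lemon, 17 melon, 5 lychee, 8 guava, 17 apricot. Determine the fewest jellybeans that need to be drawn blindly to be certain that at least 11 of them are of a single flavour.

100

An adversary could hand out at most 10 jellybeans per flavour (banana, lychee, guava run out sooner): 10 + 10 + 10 + 10 + 10 + 6 + 10 + 10 + 5 + 8 + 10 = 99 jellybeans and still no flavour has 11.
Pigeonhole: one more jellybean lands in a flavour already at 10, so 100 draws are enough and 99 are not.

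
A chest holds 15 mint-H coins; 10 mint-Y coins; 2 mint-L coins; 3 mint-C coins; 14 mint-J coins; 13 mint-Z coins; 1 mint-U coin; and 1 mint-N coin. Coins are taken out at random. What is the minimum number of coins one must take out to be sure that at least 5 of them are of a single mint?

Pigeonhole: put each drawn coin into a box by mint. The largest draw with every box below 5 takes min(count, 4) from each mint; mints with fewer than 4 contribute all they have.
Σ min(cᵢ, 4) = 4 + 4 + 2 + 3 + 4 + 4 + 1 + 1 = 23.
Draw number 23 + 1 = 24 must push one box to 5.

24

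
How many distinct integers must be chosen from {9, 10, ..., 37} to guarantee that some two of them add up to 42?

Group the elements by complementary pair {x, 42−x}: {9,33}, {10,32}, {11,31}, …, giving 12 two-element pairs, the single value 21 (it cannot pair with itself since the integers are distinct), and 4 integers whose partner 42−x falls outside [9,37].
By the pigeonhole principle, treating each of those 17 groups as a pigeonhole, one can pick one integer per group — 17 integers — with no two summing to 42.
The 18th integer lands in an occupied pair, forcing a sum of 42.

18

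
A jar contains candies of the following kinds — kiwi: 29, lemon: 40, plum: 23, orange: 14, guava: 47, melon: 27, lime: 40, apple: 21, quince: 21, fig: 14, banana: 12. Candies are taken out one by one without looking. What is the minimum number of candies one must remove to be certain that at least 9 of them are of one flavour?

By the pigeonhole principle, put each drawn candy into a box by flavour. The largest draw with every box below 9 takes min(count, 8) from each flavour.
Σ min(cᵢ, 8) = 8 + 8 + 8 + 8 + 8 + 8 + 8 + 8 + 8 + 8 + 8 = 88.
Draw number 88 + 1 = 89 must push one box to 9.

89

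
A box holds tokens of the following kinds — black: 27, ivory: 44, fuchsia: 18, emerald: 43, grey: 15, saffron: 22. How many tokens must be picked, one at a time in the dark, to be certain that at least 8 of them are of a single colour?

43

An adversary could hand out at most 7 tokens per colour: 7 + 7 + 7 + 7 + 7 + 7 = 42 tokens and still no colour has 8.
One more token lands in a colour already at 7, so 43 draws are enough and 42 are not.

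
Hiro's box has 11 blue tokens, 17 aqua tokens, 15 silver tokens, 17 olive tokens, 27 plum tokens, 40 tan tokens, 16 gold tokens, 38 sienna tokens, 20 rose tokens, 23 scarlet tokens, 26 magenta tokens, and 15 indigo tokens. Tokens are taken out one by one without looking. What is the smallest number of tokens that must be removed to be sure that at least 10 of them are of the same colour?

By the pigeonhole principle, put each drawn token into a box by colour. The largest draw with every box below 10 takes min(count, 9) from each colour.
Σ min(cᵢ, 9) = 9 + 9 + 9 + 9 + 9 + 9 + 9 + 9 + 9 + 9 + 9 + 9 = 108.
Draw number 108 + 1 = 109 must push one box to 10.

109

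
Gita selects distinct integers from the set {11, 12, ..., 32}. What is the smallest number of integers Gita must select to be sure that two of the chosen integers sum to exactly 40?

14

Group the elements by complementary pair {x, 40−x}: {11,29}, {12,28}, {13,27}, …, giving 9 two-element pairs, the single value 20 (it cannot pair with itself since the integers are distinct), and 3 integers whose partner 40−x falls outside [11,32].
By pigeonhole, treating each of those 13 groups as a pigeonhole, one can pick one integer per group — 13 integers — with no two summing to 40.
The 14th integer lands in an occupied pair, forcing a sum of 40.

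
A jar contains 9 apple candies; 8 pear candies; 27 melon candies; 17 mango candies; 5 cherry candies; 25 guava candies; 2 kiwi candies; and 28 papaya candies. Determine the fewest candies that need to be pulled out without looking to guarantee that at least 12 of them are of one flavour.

Pigeonhole: the 8 flavours are the holes; the candies drawn are the pigeons.
To avoid 12 of any one flavour, the worst case takes at most 11 of each flavour, or every candy of a flavour that has fewer than 11.
That gives 9 + 8 + 11 + 11 + 5 + 11 + 2 + 11 = 68 candies with no flavour reaching 12.
The next candy forces some flavour to 12, so 68 + 1 = 69.

69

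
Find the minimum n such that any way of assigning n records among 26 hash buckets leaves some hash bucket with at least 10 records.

With 234 records one could put exactly 9 in each of the 26 hash buckets, and no hash bucket would reach 10.
By pigeonhole, one more record must land in a hash bucket that already has 9, giving it 10.
So 26 × 9 + 1 = 235 records are required.

235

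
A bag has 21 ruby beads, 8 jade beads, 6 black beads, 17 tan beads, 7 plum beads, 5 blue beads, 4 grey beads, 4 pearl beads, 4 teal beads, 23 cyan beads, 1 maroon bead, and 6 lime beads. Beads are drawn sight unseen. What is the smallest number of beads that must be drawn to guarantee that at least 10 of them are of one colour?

73

By the pigeonhole principle, the 12 colours are the holes; the beads drawn are the pigeons.
To avoid 10 of any one colour, the worst case takes at most 9 of each colour, or every bead of a colour that has fewer than 9.
That gives 9 + 8 + 6 + 9 + 7 + 5 + 4 + 4 + 4 + 9 + 1 + 6 = 72 beads with no colour reaching 10.
The next bead forces some colour to 10, so 72 + 1 = 73.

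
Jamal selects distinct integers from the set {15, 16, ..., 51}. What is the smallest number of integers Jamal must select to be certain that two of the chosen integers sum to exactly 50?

28

A set avoiding the sum 50 can contain at most one of each pair {x, 50−x}, plus the 17 elements whose complement lies outside the range or equal to its own complement.
The integers 25, …, 51 (27 of them) are such a set: any two sum to at least 25+26 = 51 > 50.
By pigeonhole, any 28th integer completes one of the 10 pairs, so 28 choices force a sum of 50.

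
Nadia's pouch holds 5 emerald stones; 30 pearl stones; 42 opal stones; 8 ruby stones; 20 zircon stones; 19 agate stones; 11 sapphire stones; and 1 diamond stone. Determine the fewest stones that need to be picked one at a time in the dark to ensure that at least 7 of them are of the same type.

By pigeonhole, the 8 types are the holes; the stones drawn are the pigeons.
To avoid 7 of any one type, the worst case takes at most 6 of each type, or every stone of a type that has fewer than 6.
That gives 5 + 6 + 6 + 6 + 6 + 6 + 6 + 1 = 42 stones with no type reaching 7.
The next stone forces some type to 7, so 42 + 1 = 43.

43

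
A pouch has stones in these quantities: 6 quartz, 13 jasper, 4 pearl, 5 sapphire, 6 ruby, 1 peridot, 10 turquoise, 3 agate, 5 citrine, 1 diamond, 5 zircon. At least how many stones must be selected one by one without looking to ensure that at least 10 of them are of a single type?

Pigeonhole: put each drawn stone into a box by type. The largest draw with every box below 10 takes min(count, 9) from each type; types with fewer than 9 contribute all they have.
Σ min(cᵢ, 9) = 6 + 9 + 4 + 5 + 6 + 1 + 9 + 3 + 5 + 1 + 5 = 54.
Draw number 54 + 1 = 55 must push one box to 10.

55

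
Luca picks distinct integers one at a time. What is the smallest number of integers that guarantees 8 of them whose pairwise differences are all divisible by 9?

64

Integers whose pairwise differences are multiples of 9 are exactly those sharing a remainder mod 9. The 9 residue classes mod 9 are the pigeonholes.
With 63 integers one could put 7 in each residue class and have no class reach 8.
The 64th integer pushes some class to 8, so 9·7 + 1 = 64.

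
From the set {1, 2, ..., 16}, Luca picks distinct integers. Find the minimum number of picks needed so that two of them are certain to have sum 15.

Two chosen integers sum to 15 exactly when both halves of some pair {x, 15−x} with 1 ≤ x ≤ 15−x ≤ 14 are chosen — 7 such pairs.
The remaining 2 elements (those with no distinct partner in range) can never complete a 15-sum, so the worst case takes all of them and one from each pair: 2 + 7 = 9.
By the pigeonhole principle, the 10th integer has to be the second member of some pair, so 9 + 1 = 10.

10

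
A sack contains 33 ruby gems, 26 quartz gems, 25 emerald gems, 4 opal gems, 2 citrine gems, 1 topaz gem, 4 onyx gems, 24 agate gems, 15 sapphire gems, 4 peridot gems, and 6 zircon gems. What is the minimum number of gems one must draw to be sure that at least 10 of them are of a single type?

67

Pigeonhole: put each drawn gem into a box by type. The largest draw with every box below 10 takes min(count, 9) from each type; types with fewer than 9 contribute all they have.
Σ min(cᵢ, 9) = 9 + 9 + 9 + 4 + 2 + 1 + 4 + 9 + 9 + 4 + 6 = 66.
Draw number 66 + 1 = 67 must push one box to 10.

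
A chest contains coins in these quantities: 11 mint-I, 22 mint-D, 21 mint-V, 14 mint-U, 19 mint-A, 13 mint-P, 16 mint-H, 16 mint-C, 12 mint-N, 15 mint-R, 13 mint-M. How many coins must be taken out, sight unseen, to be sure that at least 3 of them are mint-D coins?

In the worst case for collecting mint-D coins, every non-mint-D coin comes out first.
There are 11 + 21 + 14 + 19 + 13 + 16 + 16 + 12 + 15 + 13 = 150 non-mint-D coins altogether.
After those, each further coin must be mint-D, so 150 + 3 = 153 draws guarantee 3 mint-D coins.

153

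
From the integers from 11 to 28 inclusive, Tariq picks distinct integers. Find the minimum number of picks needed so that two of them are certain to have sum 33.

A set avoiding the sum 33 can contain at most one of each pair {x, 33−x}, plus the 6 elements whose complement lies outside the range.
The integers 17, …, 28 (12 of them) are such a set: any two sum to at least 17+18 = 35 > 33.
Any 13th integer completes one of the 6 pairs, so 13 choices force a sum of 33.

13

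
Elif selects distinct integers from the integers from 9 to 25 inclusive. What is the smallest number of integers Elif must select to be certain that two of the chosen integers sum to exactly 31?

11

Group the elements by complementary pair {x, 31−x}: {9,22}, {10,21}, {11,20}, …, giving 7 two-element pairs and 3 integers whose partner 31−x falls outside [9,25].
By pigeonhole, treating each of those 10 groups as a pigeonhole, one can pick one integer per group — 10 integers — with no two summing to 31.
The 11th integer lands in an occupied pair, forcing a sum of 31.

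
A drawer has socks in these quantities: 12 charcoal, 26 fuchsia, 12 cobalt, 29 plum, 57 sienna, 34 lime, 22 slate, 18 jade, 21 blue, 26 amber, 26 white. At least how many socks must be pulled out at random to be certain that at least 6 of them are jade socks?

In the worst case for collecting jade socks, every non-jade sock comes out first.
There are 12 + 26 + 12 + 29 + 57 + 34 + 22 + 21 + 26 + 26 = 265 non-jade socks altogether.
After those, each further sock must be jade, so 265 + 6 = 271 draws guarantee 6 jade socks.

271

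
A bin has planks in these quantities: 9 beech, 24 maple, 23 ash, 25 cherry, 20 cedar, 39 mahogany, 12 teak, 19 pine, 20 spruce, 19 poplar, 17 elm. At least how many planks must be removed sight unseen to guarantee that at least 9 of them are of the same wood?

89

By pigeonhole, the 11 woods are the holes; the planks drawn are the pigeons.
To avoid 9 of any one wood, the worst case takes at most 8 of each wood.
That gives 8 + 8 + 8 + 8 + 8 + 8 + 8 + 8 + 8 + 8 + 8 = 88 planks with no wood reaching 9.
The next plank forces some wood to 9, so 88 + 1 = 89.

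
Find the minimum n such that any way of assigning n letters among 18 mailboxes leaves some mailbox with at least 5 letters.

With 72 letters one could put exactly 4 in each of the 18 mailboxes, and no mailbox would reach 5.
By the pigeonhole principle, one more letter must land in a mailbox that already has 4, giving it 5.
So 18 × 4 + 1 = 73 letters are required.

73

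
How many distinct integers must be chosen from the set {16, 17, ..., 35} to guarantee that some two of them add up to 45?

14

A set avoiding the sum 45 can contain at most one of each pair {x, 45−x}, plus the 6 elements whose complement lies outside the range.
The integers 23, …, 35 (13 of them) are such a set: any two sum to at least 23+24 = 47 > 45.
By pigeonhole, any 14th integer completes one of the 7 pairs, so 14 choices force a sum of 45.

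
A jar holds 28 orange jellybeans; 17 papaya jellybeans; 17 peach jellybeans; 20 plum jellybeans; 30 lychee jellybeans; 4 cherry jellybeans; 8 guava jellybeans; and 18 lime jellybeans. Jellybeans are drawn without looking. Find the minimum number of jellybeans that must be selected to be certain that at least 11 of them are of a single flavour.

Put each drawn jellybean into a box by flavour. The largest draw with every box below 11 takes min(count, 10) from each flavour; flavours with fewer than 10 contribute all they have.
Σ min(cᵢ, 10) = 10 + 10 + 10 + 10 + 10 + 4 + 8 + 10 = 72.
Draw number 72 + 1 = 73 must push one box to 11.

73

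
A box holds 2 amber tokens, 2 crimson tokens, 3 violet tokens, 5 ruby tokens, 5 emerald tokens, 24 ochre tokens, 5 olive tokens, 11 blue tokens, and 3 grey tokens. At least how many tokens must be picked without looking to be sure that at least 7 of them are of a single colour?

38

An adversary could hand out at most 6 tokens per colour (7 colours run out sooner): 2 + 2 + 3 + 5 + 5 + 6 + 5 + 6 + 3 = 37 tokens and still no colour has 7.
By the pigeonhole principle, one more token lands in a colour already at 6, so 38 draws are enough and 37 are not.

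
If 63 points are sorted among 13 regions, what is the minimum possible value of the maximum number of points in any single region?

5

The 13 regions are the holes and the 63 points are the pigeons.
If every region held at most 4 points, the total would be at most 13 × 4 = 52, which is less than 63.
So some region holds at least ⌈63/13⌉ = 5 points.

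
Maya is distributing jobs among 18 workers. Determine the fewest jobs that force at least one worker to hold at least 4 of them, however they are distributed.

55

With 54 jobs one could put exactly 3 in each of the 18 workers, and no worker would reach 4.
By pigeonhole, one more job must land in a worker that already has 3, giving it 4.
So 18 × 3 + 1 = 55 jobs are required.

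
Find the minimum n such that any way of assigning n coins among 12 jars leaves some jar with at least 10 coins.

With 108 coins one could put exactly 9 in each of the 12 jars, and no jar would reach 10.
One more coin must land in a jar that already has 9, giving it 10.
So 12 × 9 + 1 = 109 coins are required.

109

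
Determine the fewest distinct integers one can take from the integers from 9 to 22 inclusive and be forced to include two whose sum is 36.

11

Group the elements by complementary pair {x, 36−x}: {14,22}, {15,21}, {16,20}, …, giving 4 two-element pairs, the single value 18 (it cannot pair with itself since the integers are distinct), and 5 integers whose partner 36−x falls outside [9,22].
Pigeonhole: treating each of those 10 groups as a pigeonhole, one can pick one integer per group — 10 integers — with no two summing to 36.
The 11th integer lands in an occupied pair, forcing a sum of 36.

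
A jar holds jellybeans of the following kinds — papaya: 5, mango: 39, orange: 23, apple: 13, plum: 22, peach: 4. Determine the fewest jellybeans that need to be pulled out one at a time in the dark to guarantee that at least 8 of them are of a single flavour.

38

An adversary could hand out at most 7 jellybeans per flavour (papaya, peach run out sooner): 5 + 7 + 7 + 7 + 7 + 4 = 37 jellybeans and still no flavour has 8.
By pigeonhole, one more jellybean lands in a flavour already at 7, so 38 draws are enough and 37 are not.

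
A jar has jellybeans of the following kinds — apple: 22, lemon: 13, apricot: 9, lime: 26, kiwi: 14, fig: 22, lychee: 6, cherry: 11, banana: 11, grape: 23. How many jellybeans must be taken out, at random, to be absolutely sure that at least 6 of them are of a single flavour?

51

By the pigeonhole principle, the 10 flavours are the holes; the jellybeans drawn are the pigeons.
To avoid 6 of any one flavour, the worst case takes at most 5 of each flavour.
That gives 5 + 5 + 5 + 5 + 5 + 5 + 5 + 5 + 5 + 5 = 50 jellybeans with no flavour reaching 6.
The next jellybean forces some flavour to 6, so 50 + 1 = 51.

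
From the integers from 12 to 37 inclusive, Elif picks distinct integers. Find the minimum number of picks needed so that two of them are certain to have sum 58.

19

Two chosen integers sum to 58 exactly when both halves of some pair {x, 58−x} with 21 ≤ x ≤ 58−x ≤ 37 are chosen — 8 such pairs.
The remaining 10 elements (those with no distinct partner in range) can never complete a 58-sum, so the worst case takes all of them and one from each pair: 10 + 8 = 18.
The 19th integer has to be the second member of some pair, so 18 + 1 = 19.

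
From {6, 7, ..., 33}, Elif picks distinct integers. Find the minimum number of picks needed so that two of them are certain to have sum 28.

Group the elements by complementary pair {x, 28−x}: {6,22}, {7,21}, {8,20}, …, giving 8 two-element pairs, the single value 14 (it cannot pair with itself since the integers are distinct), and 11 integers whose partner 28−x falls outside [6,33].
Treating each of those 20 groups as a pigeonhole, one can pick one integer per group — 20 integers — with no two summing to 28.
The 21st integer lands in an occupied pair, forcing a sum of 28.

21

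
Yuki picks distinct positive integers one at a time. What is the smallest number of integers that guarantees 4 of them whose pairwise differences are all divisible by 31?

Integers whose pairwise differences are multiples of 31 are exactly those sharing a remainder mod 31. The 31 residue classes mod 31 are the pigeonholes.
With 93 integers one could put 3 in each residue class and have no class reach 4.
The 94th integer pushes some class to 4, so 31·3 + 1 = 94.

94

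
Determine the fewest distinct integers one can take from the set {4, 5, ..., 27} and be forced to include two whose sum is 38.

17

A set avoiding the sum 38 can contain at most one of each pair {x, 38−x}, plus the 8 elements whose complement lies outside the range or equal to its own complement.
The integers 4, …, 19 (16 of them) are such a set: any two sum to at least 4+5 = 9 and at most 18+19 = 37 < 38.
Pigeonhole: any 17th integer completes one of the 8 pairs, so 17 choices force a sum of 38.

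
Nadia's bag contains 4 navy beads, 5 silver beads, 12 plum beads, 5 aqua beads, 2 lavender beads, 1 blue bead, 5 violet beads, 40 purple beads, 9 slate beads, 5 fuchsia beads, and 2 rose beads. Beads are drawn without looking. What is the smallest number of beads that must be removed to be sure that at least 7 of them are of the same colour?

By the pigeonhole principle, put each drawn bead into a box by colour. The largest draw with every box below 7 takes min(count, 6) from each colour; colours with fewer than 6 contribute all they have.
Σ min(cᵢ, 6) = 4 + 5 + 6 + 5 + 2 + 1 + 5 + 6 + 6 + 5 + 2 = 47.
Draw number 47 + 1 = 48 must push one box to 7.

48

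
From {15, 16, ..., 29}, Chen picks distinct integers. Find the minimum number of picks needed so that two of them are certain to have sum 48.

11

Two chosen integers sum to 48 exactly when both halves of some pair {x, 48−x} with 19 ≤ x ≤ 48−x ≤ 29 are chosen — 5 such pairs.
The remaining 5 elements (those with no distinct partner in range) can never complete a 48-sum, so the worst case takes all of them and one from each pair: 5 + 5 = 10.
Pigeonhole: the 11th integer has to be the second member of some pair, so 10 + 1 = 11.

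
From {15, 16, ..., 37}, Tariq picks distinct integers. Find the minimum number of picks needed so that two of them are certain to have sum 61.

17

Two chosen integers sum to 61 exactly when both halves of some pair {x, 61−x} with 24 ≤ x ≤ 61−x ≤ 37 are chosen — 7 such pairs.
The remaining 9 elements (those with no distinct partner in range) can never complete a 61-sum, so the worst case takes all of them and one from each pair: 9 + 7 = 16.
Pigeonhole: the 17th integer has to be the second member of some pair, so 16 + 1 = 17.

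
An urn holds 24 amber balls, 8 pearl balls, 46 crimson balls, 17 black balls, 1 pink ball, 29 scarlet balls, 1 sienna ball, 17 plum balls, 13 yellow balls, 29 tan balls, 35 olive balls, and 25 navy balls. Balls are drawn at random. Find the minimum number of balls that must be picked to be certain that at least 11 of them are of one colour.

An adversary could hand out at most 10 balls per colour (pearl, pink, sienna run out sooner): 10 + 8 + 10 + 10 + 1 + 10 + 1 + 10 + 10 + 10 + 10 + 10 = 100 balls and still no colour has 11.
By pigeonhole, one more ball lands in a colour already at 10, so 101 draws are enough and 100 are not.

101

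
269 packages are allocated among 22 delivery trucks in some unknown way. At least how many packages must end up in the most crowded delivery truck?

By pigeonhole, the 22 delivery trucks are the holes and the 269 packages are the pigeons.
If every delivery truck held at most 12 packages, the total would be at most 22 × 12 = 264, which is less than 269.
So some delivery truck holds at least ⌈269/22⌉ = 13 packages.

13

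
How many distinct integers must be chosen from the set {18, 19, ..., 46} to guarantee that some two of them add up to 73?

Group the elements by complementary pair {x, 73−x}: {27,46}, {28,45}, {29,44}, …, giving 10 two-element pairs and 9 integers whose partner 73−x falls outside [18,46].
By pigeonhole, treating each of those 19 groups as a pigeonhole, one can pick one integer per group — 19 integers — with no two summing to 73.
The 20th integer lands in an occupied pair, forcing a sum of 73.

20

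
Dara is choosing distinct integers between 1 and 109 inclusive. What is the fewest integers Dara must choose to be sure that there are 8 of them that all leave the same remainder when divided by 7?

The 7 residue classes mod 7 are the pigeonholes.
With 49 integers one could put 7 in each residue class and have no class reach 8.
The 50th integer pushes some class to 8, so 7·7 + 1 = 50.

50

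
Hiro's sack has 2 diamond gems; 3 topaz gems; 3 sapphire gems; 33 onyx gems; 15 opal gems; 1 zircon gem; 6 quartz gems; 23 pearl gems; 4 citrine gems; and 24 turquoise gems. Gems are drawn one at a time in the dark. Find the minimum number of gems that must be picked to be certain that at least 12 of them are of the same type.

64

An adversary could hand out at most 11 gems per type (6 types run out sooner): 2 + 3 + 3 + 11 + 11 + 1 + 6 + 11 + 4 + 11 = 63 gems and still no type has 12.
By the pigeonhole principle, one more gem lands in a type already at 11, so 64 draws are enough and 63 are not.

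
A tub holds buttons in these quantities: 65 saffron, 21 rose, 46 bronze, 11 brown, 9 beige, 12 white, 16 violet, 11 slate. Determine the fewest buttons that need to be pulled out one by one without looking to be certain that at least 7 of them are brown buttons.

187

In the worst case for collecting brown buttons, every non-brown button comes out first.
There are 65 + 21 + 46 + 9 + 12 + 16 + 11 = 180 non-brown buttons altogether.
After those, each further button must be brown, so 180 + 7 = 187 draws guarantee 7 brown buttons.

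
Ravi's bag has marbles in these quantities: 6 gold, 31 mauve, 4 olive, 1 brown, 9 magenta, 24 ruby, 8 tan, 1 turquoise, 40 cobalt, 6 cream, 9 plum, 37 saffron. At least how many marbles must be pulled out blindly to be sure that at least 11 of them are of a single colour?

An adversary could hand out at most 10 marbles per colour (8 colours run out sooner): 6 + 10 + 4 + 1 + 9 + 10 + 8 + 1 + 10 + 6 + 9 + 10 = 84 marbles and still no colour has 11.
One more marble lands in a colour already at 10, so 85 draws are enough and 84 are not.

85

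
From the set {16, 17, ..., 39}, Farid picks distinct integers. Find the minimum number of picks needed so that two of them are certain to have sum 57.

14

Group the elements by complementary pair {x, 57−x}: {18,39}, {19,38}, {20,37}, …, giving 11 two-element pairs and 2 integers whose partner 57−x falls outside [16,39].
Treating each of those 13 groups as a pigeonhole, one can pick one integer per group — 13 integers — with no two summing to 57.
The 14th integer lands in an occupied pair, forcing a sum of 57.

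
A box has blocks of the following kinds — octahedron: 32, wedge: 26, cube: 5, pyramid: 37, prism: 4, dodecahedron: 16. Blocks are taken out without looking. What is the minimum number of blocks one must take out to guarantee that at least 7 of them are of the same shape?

34

Pigeonhole: the 6 shapes are the holes; the blocks drawn are the pigeons.
To avoid 7 of any one shape, the worst case takes at most 6 of each shape, or every block of a shape that has fewer than 6.
That gives 6 + 6 + 5 + 6 + 4 + 6 = 33 blocks with no shape reaching 7.
The next block forces some shape to 7, so 33 + 1 = 34.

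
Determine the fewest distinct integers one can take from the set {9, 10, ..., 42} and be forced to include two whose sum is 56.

A set avoiding the sum 56 can contain at most one of each pair {x, 56−x}, plus the 6 elements whose complement lies outside the range or equal to its own complement.
The integers 9, …, 28 (20 of them) are such a set: any two sum to at least 9+10 = 19 and at most 27+28 = 55 < 56.
Any 21st integer completes one of the 14 pairs, so 21 choices force a sum of 56.

21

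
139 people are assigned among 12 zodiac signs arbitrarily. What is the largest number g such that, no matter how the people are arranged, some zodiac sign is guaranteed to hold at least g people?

Pigeonhole: the 12 zodiac signs are the holes and the 139 people are the pigeons.
If every zodiac sign held at most 11 people, the total would be at most 12 × 11 = 132, which is less than 139.
So some zodiac sign holds at least ⌈139/12⌉ = 12 people.

12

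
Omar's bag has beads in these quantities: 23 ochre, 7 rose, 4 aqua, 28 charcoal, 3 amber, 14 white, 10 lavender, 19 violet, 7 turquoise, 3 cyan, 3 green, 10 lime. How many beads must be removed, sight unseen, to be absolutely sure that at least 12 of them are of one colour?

92

Put each drawn bead into a box by colour. The largest draw with every box below 12 takes min(count, 11) from each colour; colours with fewer than 11 contribute all they have.
Σ min(cᵢ, 11) = 11 + 7 + 4 + 11 + 3 + 11 + 10 + 11 + 7 + 3 + 3 + 10 = 91.
Draw number 91 + 1 = 92 must push one box to 12.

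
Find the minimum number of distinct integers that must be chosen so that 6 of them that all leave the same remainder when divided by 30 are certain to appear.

By pigeonhole, the 30 residue classes mod 30 are the pigeonholes.
With 150 integers one could put 5 in each residue class and have no class reach 6.
The 151st integer pushes some class to 6, so 30·5 + 1 = 151.

151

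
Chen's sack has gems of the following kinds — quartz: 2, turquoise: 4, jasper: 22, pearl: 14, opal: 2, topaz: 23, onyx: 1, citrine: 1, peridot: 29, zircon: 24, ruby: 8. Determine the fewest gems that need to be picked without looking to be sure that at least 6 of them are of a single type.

41

An adversary could hand out at most 5 gems per type (5 types run out sooner): 2 + 4 + 5 + 5 + 2 + 5 + 1 + 1 + 5 + 5 + 5 = 40 gems and still no type has 6.
One more gem lands in a type already at 5, so 41 draws are enough and 40 are not.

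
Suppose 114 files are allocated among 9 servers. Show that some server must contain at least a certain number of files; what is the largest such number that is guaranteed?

The 9 servers are the holes and the 114 files are the pigeons.
If every server held at most 12 files, the total would be at most 9 × 12 = 108, which is less than 114.
So some server holds at least ⌈114/9⌉ = 13 files.

13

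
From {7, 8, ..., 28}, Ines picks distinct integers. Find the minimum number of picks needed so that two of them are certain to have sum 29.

Two chosen integers sum to 29 exactly when both halves of some pair {x, 29−x} with 7 ≤ x ≤ 29−x ≤ 22 are chosen — 8 such pairs.
The remaining 6 elements (those with no distinct partner in range) can never complete a 29-sum, so the worst case takes all of them and one from each pair: 6 + 8 = 14.
By the pigeonhole principle, the 15th integer has to be the second member of some pair, so 14 + 1 = 15.

15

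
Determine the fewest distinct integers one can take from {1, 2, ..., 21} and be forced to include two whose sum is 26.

14

A set avoiding the sum 26 can contain at most one of each pair {x, 26−x}, plus the 5 elements whose complement lies outside the range or equal to its own complement.
The integers 1, …, 13 (13 of them) are such a set: any two sum to at least 1+2 = 3 and at most 12+13 = 25 < 26.
By pigeonhole, any 14th integer completes one of the 8 pairs, so 14 choices force a sum of 26.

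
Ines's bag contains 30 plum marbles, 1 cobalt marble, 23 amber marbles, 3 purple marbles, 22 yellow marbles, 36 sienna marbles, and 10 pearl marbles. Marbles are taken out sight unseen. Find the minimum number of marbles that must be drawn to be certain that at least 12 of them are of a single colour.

By the pigeonhole principle, put each drawn marble into a box by colour. The largest draw with every box below 12 takes min(count, 11) from each colour; colours with fewer than 11 contribute all they have.
Σ min(cᵢ, 11) = 11 + 1 + 11 + 3 + 11 + 11 + 10 = 58.
Draw number 58 + 1 = 59 must push one box to 12.

59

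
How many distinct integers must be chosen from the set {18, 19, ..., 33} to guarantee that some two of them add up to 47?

11

A set avoiding the sum 47 can contain at most one of each pair {x, 47−x}, plus the 4 elements whose complement lies outside the range.
The integers 24, …, 33 (10 of them) are such a set: any two sum to at least 24+25 = 49 > 47.
Any 11th integer completes one of the 6 pairs, so 11 choices force a sum of 47.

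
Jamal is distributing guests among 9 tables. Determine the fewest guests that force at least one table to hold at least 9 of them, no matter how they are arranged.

With 72 guests one could put exactly 8 in each of the 9 tables, and no table would reach 9.
By pigeonhole, one more guest must land in a table that already has 8, giving it 9.
So 9 × 8 + 1 = 73 guests are required.

73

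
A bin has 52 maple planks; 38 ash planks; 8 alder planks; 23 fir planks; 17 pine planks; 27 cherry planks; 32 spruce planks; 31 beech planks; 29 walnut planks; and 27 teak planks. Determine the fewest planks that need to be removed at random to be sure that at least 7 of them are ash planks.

In the worst case for collecting ash planks, every non-ash plank comes out first.
There are 52 + 8 + 23 + 17 + 27 + 32 + 31 + 29 + 27 = 246 non-ash planks altogether.
After those, each further plank must be ash, so 246 + 7 = 253 draws guarantee 7 ash planks.

253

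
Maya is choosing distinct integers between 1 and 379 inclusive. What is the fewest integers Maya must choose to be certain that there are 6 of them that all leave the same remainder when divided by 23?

By the pigeonhole principle, the 23 residue classes mod 23 are the pigeonholes.
With 115 integers one could put 5 in each residue class and have no class reach 6.
The 116th integer pushes some class to 6, so 23·5 + 1 = 116.

116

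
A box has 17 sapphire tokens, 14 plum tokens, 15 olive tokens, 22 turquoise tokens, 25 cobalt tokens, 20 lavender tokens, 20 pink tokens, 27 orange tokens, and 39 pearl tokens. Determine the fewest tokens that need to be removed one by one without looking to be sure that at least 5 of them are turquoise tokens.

182

In the worst case for collecting turquoise tokens, every non-turquoise token comes out first.
There are 17 + 14 + 15 + 25 + 20 + 20 + 27 + 39 = 177 non-turquoise tokens altogether.
After those, each further token must be turquoise, so 177 + 5 = 182 draws guarantee 5 turquoise tokens.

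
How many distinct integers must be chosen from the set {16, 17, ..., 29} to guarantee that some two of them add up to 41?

10

Two chosen integers sum to 41 exactly when both halves of some pair {x, 41−x} with 16 ≤ x ≤ 41−x ≤ 25 are chosen — 5 such pairs.
The remaining 4 elements (those with no distinct partner in range) can never complete a 41-sum, so the worst case takes all of them and one from each pair: 4 + 5 = 9.
The 10th integer has to be the second member of some pair, so 9 + 1 = 10.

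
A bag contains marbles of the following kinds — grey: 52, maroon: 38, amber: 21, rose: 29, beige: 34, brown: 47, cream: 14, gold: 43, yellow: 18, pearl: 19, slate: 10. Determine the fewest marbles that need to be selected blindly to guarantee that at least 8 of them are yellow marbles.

315

In the worst case for collecting yellow marbles, every non-yellow marble comes out first.
There are 52 + 38 + 21 + 29 + 34 + 47 + 14 + 43 + 19 + 10 = 307 non-yellow marbles altogether.
After those, each further marble must be yellow, so 307 + 8 = 315 draws guarantee 8 yellow marbles.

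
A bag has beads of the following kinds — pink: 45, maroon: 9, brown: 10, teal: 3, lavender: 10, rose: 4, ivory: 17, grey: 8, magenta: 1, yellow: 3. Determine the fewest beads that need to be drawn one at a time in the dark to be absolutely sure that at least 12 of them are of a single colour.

71

By the pigeonhole principle, put each drawn bead into a box by colour. The largest draw with every box below 12 takes min(count, 11) from each colour; colours with fewer than 11 contribute all they have.
Σ min(cᵢ, 11) = 11 + 9 + 10 + 3 + 10 + 4 + 11 + 8 + 1 + 3 = 70.
Draw number 70 + 1 = 71 must push one box to 12.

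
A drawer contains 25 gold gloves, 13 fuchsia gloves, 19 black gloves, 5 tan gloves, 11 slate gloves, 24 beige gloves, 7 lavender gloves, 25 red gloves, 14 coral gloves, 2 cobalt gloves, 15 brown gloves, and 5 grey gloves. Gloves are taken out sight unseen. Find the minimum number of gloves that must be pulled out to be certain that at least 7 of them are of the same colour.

67

An adversary could hand out at most 6 gloves per colour (tan, cobalt, grey run out sooner): 6 + 6 + 6 + 5 + 6 + 6 + 6 + 6 + 6 + 2 + 6 + 5 = 66 gloves and still no colour has 7.
One more glove lands in a colour already at 6, so 67 draws are enough and 66 are not.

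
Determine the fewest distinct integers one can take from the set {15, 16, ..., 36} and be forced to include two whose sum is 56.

Two chosen integers sum to 56 exactly when both halves of some pair {x, 56−x} with 20 ≤ x ≤ 56−x ≤ 36 are chosen — 8 such pairs.
The remaining 6 elements (those with no distinct partner in range) can never complete a 56-sum, so the worst case takes all of them and one from each pair: 6 + 8 = 14.
The 15th integer has to be the second member of some pair, so 14 + 1 = 15.

15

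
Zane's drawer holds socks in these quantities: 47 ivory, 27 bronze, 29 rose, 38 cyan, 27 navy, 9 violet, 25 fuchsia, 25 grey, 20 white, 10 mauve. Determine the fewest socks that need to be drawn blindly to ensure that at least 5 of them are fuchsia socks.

237

In the worst case for collecting fuchsia socks, every non-fuchsia sock comes out first.
There are 47 + 27 + 29 + 38 + 27 + 9 + 25 + 20 + 10 = 232 non-fuchsia socks altogether.
After those, each further sock must be fuchsia, so 232 + 5 = 237 draws guarantee 5 fuchsia socks.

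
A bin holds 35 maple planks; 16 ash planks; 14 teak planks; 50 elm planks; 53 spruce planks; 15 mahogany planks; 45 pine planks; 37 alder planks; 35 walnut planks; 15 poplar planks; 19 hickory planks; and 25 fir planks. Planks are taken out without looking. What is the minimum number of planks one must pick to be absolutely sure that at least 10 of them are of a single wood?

109

By pigeonhole, put each drawn plank into a box by wood. The largest draw with every box below 10 takes min(count, 9) from each wood.
Σ min(cᵢ, 9) = 9 + 9 + 9 + 9 + 9 + 9 + 9 + 9 + 9 + 9 + 9 + 9 = 108.
Draw number 108 + 1 = 109 must push one box to 10.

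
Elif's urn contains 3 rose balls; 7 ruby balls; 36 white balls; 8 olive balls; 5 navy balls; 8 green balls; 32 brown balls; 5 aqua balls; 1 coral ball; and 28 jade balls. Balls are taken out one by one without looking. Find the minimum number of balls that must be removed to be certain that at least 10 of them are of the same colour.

The 10 colours are the holes; the balls drawn are the pigeons.
To avoid 10 of any one colour, the worst case takes at most 9 of each colour, or every ball of a colour that has fewer than 9.
That gives 3 + 7 + 9 + 8 + 5 + 8 + 9 + 5 + 1 + 9 = 64 balls with no colour reaching 10.
The next ball forces some colour to 10, so 64 + 1 = 65.

65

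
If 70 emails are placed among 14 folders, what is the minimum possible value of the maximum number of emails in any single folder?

5

By the pigeonhole principle, the 14 folders are the holes and the 70 emails are the pigeons.
If every folder held at most 4 emails, the total would be at most 14 × 4 = 56, which is less than 70.
So some folder holds at least ⌈70/14⌉ = 5 emails.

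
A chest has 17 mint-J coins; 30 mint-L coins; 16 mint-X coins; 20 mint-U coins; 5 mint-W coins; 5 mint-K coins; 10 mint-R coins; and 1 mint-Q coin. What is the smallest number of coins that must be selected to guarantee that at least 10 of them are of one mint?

57

The 8 mints are the holes; the coins drawn are the pigeons.
To avoid 10 of any one mint, the worst case takes at most 9 of each mint, or every coin of a mint that has fewer than 9.
That gives 9 + 9 + 9 + 9 + 5 + 5 + 9 + 1 = 56 coins with no mint reaching 10.
The next coin forces some mint to 10, so 56 + 1 = 57.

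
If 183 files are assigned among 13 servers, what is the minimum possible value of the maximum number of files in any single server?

The 13 servers are the holes and the 183 files are the pigeons.
If every server held at most 14 files, the total would be at most 13 × 14 = 182, which is less than 183.
So some server holds at least ⌈183/13⌉ = 15 files.

15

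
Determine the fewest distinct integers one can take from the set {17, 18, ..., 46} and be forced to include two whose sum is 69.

19

Two chosen integers sum to 69 exactly when both halves of some pair {x, 69−x} with 23 ≤ x ≤ 69−x ≤ 46 are chosen — 12 such pairs.
The remaining 6 elements (those with no distinct partner in range) can never complete a 69-sum, so the worst case takes all of them and one from each pair: 6 + 12 = 18.
The 19th integer has to be the second member of some pair, so 18 + 1 = 19.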